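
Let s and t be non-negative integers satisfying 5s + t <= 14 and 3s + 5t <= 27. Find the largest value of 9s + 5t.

The continuous relaxation peaks at (1.95, 4.23) with value 38.73; rounding to a feasible lattice point costs some objective.
(s,t)=(2,4) is feasible, giving 38.
(s,t)=(2,3) is feasible, giving 33.
(s,t)=(1,4) is feasible, giving 29.
(s,t)=(0,5) is feasible, giving 25.
Maximum is 38 at (s,t)=(2,4).

38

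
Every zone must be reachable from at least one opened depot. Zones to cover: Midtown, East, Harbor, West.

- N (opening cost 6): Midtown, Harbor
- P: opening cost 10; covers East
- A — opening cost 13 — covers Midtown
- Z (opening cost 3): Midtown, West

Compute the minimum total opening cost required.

Choose N, P, and Z: together they cover Midtown, East, Harbor, West — every zone.
Total opening cost: 6 + 10 + 3 = 19.
No cover costs less than 19.

19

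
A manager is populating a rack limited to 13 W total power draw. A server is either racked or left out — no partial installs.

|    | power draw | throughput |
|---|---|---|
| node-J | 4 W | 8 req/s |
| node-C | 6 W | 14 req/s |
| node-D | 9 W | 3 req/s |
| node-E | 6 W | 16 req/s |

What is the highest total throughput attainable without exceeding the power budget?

30

node-J + node-C: power draw 4 + 6 = 10 ≤ 13, throughput 8 + 14 = 22.
node-C + node-E: power draw 6 + 6 = 12 ≤ 13, throughput 14 + 16 = 30.
node-J + node-E: power draw 4 + 6 = 10 ≤ 13, throughput 8 + 16 = 24.
Best is node-C and node-E with total throughput 30.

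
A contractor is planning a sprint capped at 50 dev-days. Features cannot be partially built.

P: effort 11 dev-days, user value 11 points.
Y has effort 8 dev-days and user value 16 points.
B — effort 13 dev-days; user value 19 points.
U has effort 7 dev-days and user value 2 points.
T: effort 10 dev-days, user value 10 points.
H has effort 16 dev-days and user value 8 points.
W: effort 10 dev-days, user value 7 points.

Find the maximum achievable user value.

58

Treat it as a binary knapsack problem.
Allowing fractional choices, the relaxed optimum would be about 61.6, but features are indivisible.
P + Y + B + T: effort 11 + 8 + 13 + 10 = 42 ≤ 50, user value 11 + 16 + 19 + 10 = 56.
P + Y + B + U + W: effort 11 + 8 + 13 + 7 + 10 = 49 ≤ 50, user value 11 + 16 + 19 + 2 + 7 = 55.
P + Y + B + U + T: effort 11 + 8 + 13 + 7 + 10 = 49 ≤ 50, user value 11 + 16 + 19 + 2 + 10 = 58.
Best is P, Y, B, U, and T with total user value 58.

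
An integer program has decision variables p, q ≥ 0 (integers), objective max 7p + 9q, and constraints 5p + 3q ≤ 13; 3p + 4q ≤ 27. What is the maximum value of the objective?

36

(p,q)=(0,4): 5·0+3·4=12≤13, 3·0+4·4=16≤27, objective 36.
(p,q)=(0,3): 5·0+3·3=9≤13, 3·0+4·3=12≤27, objective 27.
Maximum is 36 at (p,q)=(0,4).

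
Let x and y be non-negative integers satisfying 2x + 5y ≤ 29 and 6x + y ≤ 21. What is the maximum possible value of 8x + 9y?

61

Relaxing integrality, the LP optimum is 64.14 at (x,y) = (2.71, 4.71), which is not an integer point.
(x,y)=(2,5) is feasible, giving 61.
(x,y)=(1,5) is feasible, giving 53.
The best lattice point is (2,5), giving 61.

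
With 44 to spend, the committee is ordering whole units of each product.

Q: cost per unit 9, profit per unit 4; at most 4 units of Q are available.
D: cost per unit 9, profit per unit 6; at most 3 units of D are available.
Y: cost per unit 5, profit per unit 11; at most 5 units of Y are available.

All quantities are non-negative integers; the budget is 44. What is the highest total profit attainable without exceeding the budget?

Take 2×D and 5×Y: cost 43 ≤ 44, profit 2·6 + 5·11 = 67.
Y has the best ratio (11/5) and is taken to its limit of 5; remaining capacity is filled optimally with the others.

67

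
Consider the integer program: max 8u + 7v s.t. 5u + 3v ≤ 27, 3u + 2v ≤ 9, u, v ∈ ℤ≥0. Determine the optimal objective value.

(u,v)=(1,3): 5·1+3·3=14≤27, 3·1+2·3=9≤9, objective 29.
(u,v)=(0,4): 5·0+3·4=12≤27, 3·0+2·4=8≤9, objective 28.
(u,v)=(1,2): 5·1+3·2=11≤27, 3·1+2·2=7≤9, objective 22.
(u,v)=(0,3): 5·0+3·3=9≤27, 3·0+2·3=6≤9, objective 21.
Maximum is 29 at (u,v)=(1,3).

29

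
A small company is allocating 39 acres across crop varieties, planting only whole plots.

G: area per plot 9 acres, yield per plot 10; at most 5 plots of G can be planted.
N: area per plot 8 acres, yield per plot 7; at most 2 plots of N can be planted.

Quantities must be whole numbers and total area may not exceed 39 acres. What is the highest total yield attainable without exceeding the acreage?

This is a bounded integer knapsack.
G has the best ratio (10/9); taking only G gives at most 4×10 = 40 (stopped by the area limit).
Optimal: 4×G: area 36 ≤ 39, yield 4·10 = 40.

40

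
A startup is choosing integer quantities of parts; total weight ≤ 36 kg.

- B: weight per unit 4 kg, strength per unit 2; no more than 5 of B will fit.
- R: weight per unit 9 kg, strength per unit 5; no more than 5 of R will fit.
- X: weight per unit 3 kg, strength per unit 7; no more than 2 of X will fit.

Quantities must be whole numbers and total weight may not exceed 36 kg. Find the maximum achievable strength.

30

This is a bounded integer knapsack.
X has the best ratio (7/3); taking only X gives at most 2×7 = 14 (stopped by the supply cap of 2).
Mixing does better — 3×B, 2×R, and 2×X: weight 36 ≤ 36, strength 3·2 + 2·5 + 2·7 = 30.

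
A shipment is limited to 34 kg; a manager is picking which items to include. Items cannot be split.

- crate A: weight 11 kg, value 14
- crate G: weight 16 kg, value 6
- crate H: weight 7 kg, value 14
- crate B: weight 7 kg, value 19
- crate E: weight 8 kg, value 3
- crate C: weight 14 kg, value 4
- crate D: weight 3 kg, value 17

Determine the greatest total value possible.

64

Take crate A, crate H, crate B, and crate D: weight 11 + 7 + 7 + 3 = 28 ≤ 34, value 14 + 14 + 19 + 17 = 64.
No other feasible combination does better.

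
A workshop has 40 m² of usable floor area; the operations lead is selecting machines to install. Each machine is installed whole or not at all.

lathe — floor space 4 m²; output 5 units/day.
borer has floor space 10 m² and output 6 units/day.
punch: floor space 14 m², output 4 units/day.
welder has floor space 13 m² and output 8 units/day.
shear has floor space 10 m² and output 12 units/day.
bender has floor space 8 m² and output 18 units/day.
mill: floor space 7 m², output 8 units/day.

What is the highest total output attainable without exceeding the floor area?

Take lathe, borer, shear, bender, and mill: floor space 4 + 10 + 10 + 8 + 7 = 39 ≤ 40, output 5 + 6 + 12 + 18 + 8 = 49.
No other feasible combination does better.

49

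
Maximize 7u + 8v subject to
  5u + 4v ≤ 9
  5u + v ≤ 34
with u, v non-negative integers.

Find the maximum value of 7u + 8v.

16

Relaxing integrality, the LP optimum is 18.00 at (u,v) = (0, 2.25), which is not an integer point.
(u,v)=(0,2): 5·0+4·2=8≤9, 5·0+1·2=2≤34, objective 16.
(u,v)=(1,1): 5·1+4·1=9≤9, 5·1+1·1=6≤34, objective 15.
(u,v)=(0,1): 5·0+4·1=4≤9, 5·0+1·1=1≤34, objective 8.
No feasible integer point exceeds 16.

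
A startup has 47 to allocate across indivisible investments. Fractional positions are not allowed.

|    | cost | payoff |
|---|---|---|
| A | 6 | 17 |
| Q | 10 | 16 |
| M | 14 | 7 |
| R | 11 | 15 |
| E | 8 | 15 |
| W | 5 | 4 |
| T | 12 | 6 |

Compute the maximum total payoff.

This is a 0-1 knapsack instance.
Allowing fractional choices, the relaxed optimum would be about 70.5, but investments are indivisible.
A + Q + R + E + W: cost 6 + 10 + 11 + 8 + 5 = 40 ≤ 47, payoff 17 + 16 + 15 + 15 + 4 = 67.
A + Q + R + E: cost 6 + 10 + 11 + 8 = 35 ≤ 47, payoff 17 + 16 + 15 + 15 = 63.
A + Q + R + E + T: cost 6 + 10 + 11 + 8 + 12 = 47 ≤ 47, payoff 17 + 16 + 15 + 15 + 6 = 69.
Best is A, Q, R, E, and T with total payoff 69.

69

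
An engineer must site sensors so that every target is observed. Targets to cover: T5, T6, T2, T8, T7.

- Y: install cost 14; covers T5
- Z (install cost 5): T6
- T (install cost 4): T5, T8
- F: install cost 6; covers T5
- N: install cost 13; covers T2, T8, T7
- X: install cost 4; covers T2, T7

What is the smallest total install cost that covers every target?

13

Choose Z, T, and X: together they cover T5, T6, T2, T8, T7 — every target.
Total install cost: 5 + 4 + 4 = 13.
No cover costs less than 13.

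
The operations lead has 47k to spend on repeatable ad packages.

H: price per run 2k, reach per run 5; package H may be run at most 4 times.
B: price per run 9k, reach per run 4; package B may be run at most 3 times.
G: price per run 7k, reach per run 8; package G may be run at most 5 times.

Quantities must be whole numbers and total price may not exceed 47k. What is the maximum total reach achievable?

60

H has the best ratio (5/2); taking only H gives at most 4×5 = 20 (stopped by the supply cap of 4).
Mixing does better — 4×H and 5×G: price 43 ≤ 47, reach 4·5 + 5·8 = 60.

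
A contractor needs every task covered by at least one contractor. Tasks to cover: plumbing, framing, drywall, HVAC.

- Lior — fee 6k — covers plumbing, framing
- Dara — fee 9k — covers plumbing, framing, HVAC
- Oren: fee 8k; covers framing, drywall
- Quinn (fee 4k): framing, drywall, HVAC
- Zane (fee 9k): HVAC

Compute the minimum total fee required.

10

Choose Lior and Quinn: together they cover plumbing, framing, drywall, HVAC — every task.
Total fee: 6 + 4 = 10.
No cover costs less than 10.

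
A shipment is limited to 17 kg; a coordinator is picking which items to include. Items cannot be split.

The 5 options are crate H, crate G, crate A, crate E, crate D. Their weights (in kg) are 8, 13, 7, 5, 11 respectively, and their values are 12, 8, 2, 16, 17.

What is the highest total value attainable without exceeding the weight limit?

33

Allowing fractional choices, the relaxed optimum would be about 34.5, but items are indivisible.
crate A + crate E: weight 7 + 5 = 12 ≤ 17, value 2 + 16 = 18.
crate E + crate D: weight 5 + 11 = 16 ≤ 17, value 16 + 17 = 33.
crate H + crate E: weight 8 + 5 = 13 ≤ 17, value 12 + 16 = 28.
Best is crate E and crate D with total value 33.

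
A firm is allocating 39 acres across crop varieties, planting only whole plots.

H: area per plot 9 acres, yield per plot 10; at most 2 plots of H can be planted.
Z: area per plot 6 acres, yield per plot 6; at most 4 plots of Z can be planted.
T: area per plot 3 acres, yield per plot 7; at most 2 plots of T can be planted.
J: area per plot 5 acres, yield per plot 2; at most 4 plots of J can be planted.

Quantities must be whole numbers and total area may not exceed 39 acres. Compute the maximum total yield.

2×H, 2×Z, and 2×T: area 36 ≤ 39, yield 2·10 + 2·6 + 2·7 = 46.
1×H, 4×Z, and 2×T: area 39 ≤ 39, yield 1·10 + 4·6 + 2·7 = 48.
Best is 48.

48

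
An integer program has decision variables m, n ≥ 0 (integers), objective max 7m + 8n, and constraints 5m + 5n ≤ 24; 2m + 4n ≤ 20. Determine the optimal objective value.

Relaxing integrality, the LP optimum is 38.40 at (m,n) = (0, 4.8), which is not an integer point.
(m,n)=(0,4) is feasible, giving 32.
(m,n)=(1,3) is feasible, giving 31.
(m,n)=(0,3) is feasible, giving 24.
Maximum is 32 at (m,n)=(0,4).

32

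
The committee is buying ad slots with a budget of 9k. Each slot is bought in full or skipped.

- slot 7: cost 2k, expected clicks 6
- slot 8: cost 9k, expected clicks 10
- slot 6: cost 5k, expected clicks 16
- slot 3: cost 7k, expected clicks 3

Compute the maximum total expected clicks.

22

This is a 0-1 knapsack instance.
slot 8: cost 9 ≤ 9, expected clicks 10.
slot 7 + slot 6: cost 2 + 5 = 7 ≤ 9, expected clicks 6 + 16 = 22.
slot 6: cost 5 ≤ 9, expected clicks 16.
Best is slot 7 and slot 6 with total expected clicks 22.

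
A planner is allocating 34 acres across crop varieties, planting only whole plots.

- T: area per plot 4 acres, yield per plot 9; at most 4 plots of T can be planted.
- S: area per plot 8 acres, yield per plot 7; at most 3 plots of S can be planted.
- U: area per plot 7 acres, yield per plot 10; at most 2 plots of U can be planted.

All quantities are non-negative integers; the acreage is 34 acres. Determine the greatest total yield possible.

This is a bounded integer knapsack.
Take 4×T and 2×U: area 30 ≤ 34, yield 4·9 + 2·10 = 56.
T has the best ratio (9/4) and is taken to its limit of 4; remaining capacity is filled optimally with the others.

56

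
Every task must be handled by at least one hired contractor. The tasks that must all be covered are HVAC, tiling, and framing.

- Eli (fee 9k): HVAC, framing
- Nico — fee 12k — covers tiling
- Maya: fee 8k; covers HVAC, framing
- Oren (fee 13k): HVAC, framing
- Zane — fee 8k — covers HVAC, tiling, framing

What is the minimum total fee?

Zane alone covers HVAC, tiling, framing — every task.
Total fee: 8.
No cover costs less than 8.

8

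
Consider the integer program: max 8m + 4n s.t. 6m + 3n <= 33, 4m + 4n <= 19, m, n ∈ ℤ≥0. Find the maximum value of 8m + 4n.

Relaxing integrality, the LP optimum is 38.00 at (m,n) = (4.75, 0), which is not an integer point.
(m,n)=(4,0): 6·4+3·0=24≤33, 4·4+4·0=16≤19, objective 32.
(m,n)=(3,1): 6·3+3·1=21≤33, 4·3+4·1=16≤19, objective 28.
The best lattice point is (4,0), giving 32.

32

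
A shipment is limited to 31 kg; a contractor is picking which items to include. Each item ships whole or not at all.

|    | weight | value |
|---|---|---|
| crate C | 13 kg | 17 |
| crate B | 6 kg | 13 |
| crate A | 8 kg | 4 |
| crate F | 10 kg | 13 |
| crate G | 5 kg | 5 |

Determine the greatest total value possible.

Treat it as a binary knapsack problem.
crate C + crate B + crate G: weight 13 + 6 + 5 = 24 ≤ 31, value 17 + 13 + 5 = 35.
crate C + crate B + crate F: weight 13 + 6 + 10 = 29 ≤ 31, value 17 + 13 + 13 = 43.
crate C + crate F + crate G: weight 13 + 10 + 5 = 28 ≤ 31, value 17 + 13 + 5 = 35.
Best is crate C, crate B, and crate F with total value 43.

43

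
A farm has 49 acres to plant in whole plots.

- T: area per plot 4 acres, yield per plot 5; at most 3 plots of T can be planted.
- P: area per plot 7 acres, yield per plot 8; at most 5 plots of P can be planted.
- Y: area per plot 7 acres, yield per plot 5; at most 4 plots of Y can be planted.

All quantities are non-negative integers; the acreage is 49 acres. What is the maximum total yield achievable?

T has the best ratio (5/4); taking only T gives at most 3×5 = 15 (stopped by the supply cap of 3).
Mixing does better — 3×T and 5×P: area 47 ≤ 49, yield 3·5 + 5·8 = 55.

55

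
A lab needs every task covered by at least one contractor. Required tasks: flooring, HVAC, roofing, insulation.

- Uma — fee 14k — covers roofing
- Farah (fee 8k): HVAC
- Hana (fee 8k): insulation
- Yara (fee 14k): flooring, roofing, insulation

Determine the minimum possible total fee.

22

Choose Farah and Yara: together they cover flooring, HVAC, roofing, insulation — every task.
Total fee: 8 + 14 = 22.
No cover costs less than 22.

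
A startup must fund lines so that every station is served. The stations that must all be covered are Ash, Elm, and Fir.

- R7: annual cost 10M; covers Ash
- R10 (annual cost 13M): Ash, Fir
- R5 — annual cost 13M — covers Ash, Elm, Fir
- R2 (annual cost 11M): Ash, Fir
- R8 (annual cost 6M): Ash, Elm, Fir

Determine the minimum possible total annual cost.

6

R8 alone covers Ash, Elm, Fir — every station.
Total annual cost: 6.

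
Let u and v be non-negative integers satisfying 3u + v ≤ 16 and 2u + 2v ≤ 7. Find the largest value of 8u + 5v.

The continuous relaxation peaks at (3.5, 0) with value 28.00; rounding to a feasible lattice point costs some objective.
(u,v)=(3,0): 3·3+1·0=9≤16, 2·3+2·0=6≤7, objective 24.
(u,v)=(2,1): 3·2+1·1=7≤16, 2·2+2·1=6≤7, objective 21.
(u,v)=(2,0): 3·2+1·0=6≤16, 2·2+2·0=4≤7, objective 16.
The best lattice point is (3,0), giving 24.

24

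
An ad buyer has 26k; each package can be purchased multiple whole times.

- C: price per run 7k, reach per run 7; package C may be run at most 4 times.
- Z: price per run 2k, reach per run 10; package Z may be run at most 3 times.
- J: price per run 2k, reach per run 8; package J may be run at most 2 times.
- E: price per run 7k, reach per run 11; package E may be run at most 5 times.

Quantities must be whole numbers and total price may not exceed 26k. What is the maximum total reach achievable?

68

Take 3×Z, 2×J, and 2×E: price 24 ≤ 26, reach 3·10 + 2·8 + 2·11 = 68.
Z has the best ratio (10/2) and is taken to its limit of 3; remaining capacity is filled optimally with the others.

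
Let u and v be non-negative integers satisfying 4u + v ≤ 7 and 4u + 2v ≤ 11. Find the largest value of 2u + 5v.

(u,v)=(0,5) is feasible, giving 25.
(u,v)=(0,4) is feasible, giving 20.
No feasible integer point exceeds 25.

25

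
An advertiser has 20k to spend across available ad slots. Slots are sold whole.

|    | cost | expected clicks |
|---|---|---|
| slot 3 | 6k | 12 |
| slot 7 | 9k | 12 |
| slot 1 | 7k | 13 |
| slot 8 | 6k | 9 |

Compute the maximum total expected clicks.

Treat it as a binary knapsack problem.
Take slot 3, slot 1, and slot 8: cost 6 + 7 + 6 = 19 ≤ 20, expected clicks 12 + 13 + 9 = 34.
No other feasible combination does better.

34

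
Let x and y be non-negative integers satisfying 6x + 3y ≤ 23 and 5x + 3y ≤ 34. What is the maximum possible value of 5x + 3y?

(x,y)=(0,7) is feasible, giving 21.
(x,y)=(0,6) is feasible, giving 18.
The best lattice point is (0,7), giving 21.

21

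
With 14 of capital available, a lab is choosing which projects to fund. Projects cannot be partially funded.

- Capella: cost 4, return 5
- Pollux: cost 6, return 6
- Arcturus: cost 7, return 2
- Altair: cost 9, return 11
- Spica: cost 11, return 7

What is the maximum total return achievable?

16

Altair: cost 9 ≤ 14, return 11.
Capella + Altair: cost 4 + 9 = 13 ≤ 14, return 5 + 11 = 16.
Best is Capella and Altair with total return 16.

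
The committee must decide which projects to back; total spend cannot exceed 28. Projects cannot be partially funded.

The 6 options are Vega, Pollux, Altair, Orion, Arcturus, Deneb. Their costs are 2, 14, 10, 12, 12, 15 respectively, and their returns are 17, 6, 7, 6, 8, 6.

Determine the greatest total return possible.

Vega + Altair + Arcturus: cost 2 + 10 + 12 = 24 ≤ 28, return 17 + 7 + 8 = 32.
Vega + Pollux + Arcturus: cost 2 + 14 + 12 = 28 ≤ 28, return 17 + 6 + 8 = 31.
Vega + Orion + Arcturus: cost 2 + 12 + 12 = 26 ≤ 28, return 17 + 6 + 8 = 31.
Best is Vega, Altair, and Arcturus with total return 32.

32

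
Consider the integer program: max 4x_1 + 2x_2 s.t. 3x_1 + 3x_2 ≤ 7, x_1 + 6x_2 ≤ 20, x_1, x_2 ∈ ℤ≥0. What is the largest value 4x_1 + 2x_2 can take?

The continuous relaxation peaks at (2.33, 0) with value 9.33; rounding to a feasible lattice point costs some objective.
(x_1,x_2)=(2,0) is feasible, giving 8.
(x_1,x_2)=(1,1) is feasible, giving 6.
No feasible integer point exceeds 8.

8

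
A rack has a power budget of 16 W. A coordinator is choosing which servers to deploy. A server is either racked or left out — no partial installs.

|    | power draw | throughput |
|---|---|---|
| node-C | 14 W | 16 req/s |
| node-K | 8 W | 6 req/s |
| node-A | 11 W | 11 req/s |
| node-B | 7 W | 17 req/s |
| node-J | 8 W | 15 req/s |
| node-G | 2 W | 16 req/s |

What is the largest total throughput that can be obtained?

Allowing fractional choices, the relaxed optimum would be about 46.1, but servers are indivisible.
node-B + node-G: power draw 7 + 2 = 9 ≤ 16, throughput 17 + 16 = 33.
node-B + node-J: power draw 7 + 8 = 15 ≤ 16, throughput 17 + 15 = 32.
Best is node-B and node-G with total throughput 33.

33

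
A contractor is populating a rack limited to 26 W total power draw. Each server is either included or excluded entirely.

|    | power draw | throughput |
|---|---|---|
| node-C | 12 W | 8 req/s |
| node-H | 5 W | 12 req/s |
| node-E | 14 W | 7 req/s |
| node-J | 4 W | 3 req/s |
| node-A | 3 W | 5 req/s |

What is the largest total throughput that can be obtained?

28

Take node-C, node-H, node-J, and node-A: power draw 12 + 5 + 4 + 3 = 24 ≤ 26, throughput 8 + 12 + 3 + 5 = 28.
No other feasible combination does better.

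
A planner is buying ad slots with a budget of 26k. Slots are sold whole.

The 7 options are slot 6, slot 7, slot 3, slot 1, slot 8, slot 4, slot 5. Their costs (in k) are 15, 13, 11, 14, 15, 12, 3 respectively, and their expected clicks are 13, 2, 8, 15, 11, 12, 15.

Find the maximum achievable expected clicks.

35

slot 6 + slot 5: cost 15 + 3 = 18 ≤ 26, expected clicks 13 + 15 = 28.
slot 1 + slot 5: cost 14 + 3 = 17 ≤ 26, expected clicks 15 + 15 = 30.
slot 3 + slot 4 + slot 5: cost 11 + 12 + 3 = 26 ≤ 26, expected clicks 8 + 12 + 15 = 35.
Best is slot 3, slot 4, and slot 5 with total expected clicks 35.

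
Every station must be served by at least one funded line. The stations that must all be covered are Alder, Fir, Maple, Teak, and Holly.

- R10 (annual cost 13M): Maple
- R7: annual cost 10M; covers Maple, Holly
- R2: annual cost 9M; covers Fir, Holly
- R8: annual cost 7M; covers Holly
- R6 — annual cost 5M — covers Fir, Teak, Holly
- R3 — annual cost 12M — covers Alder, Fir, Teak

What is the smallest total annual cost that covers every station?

22

The greedy cost-per-new-station heuristic would pick R6, R7, and R3 for 27, but a cheaper cover exists.
Choose R7 and R3: together they cover Alder, Fir, Maple, Teak, Holly — every station.
Total annual cost: 10 + 12 = 22.
No cover costs less than 22.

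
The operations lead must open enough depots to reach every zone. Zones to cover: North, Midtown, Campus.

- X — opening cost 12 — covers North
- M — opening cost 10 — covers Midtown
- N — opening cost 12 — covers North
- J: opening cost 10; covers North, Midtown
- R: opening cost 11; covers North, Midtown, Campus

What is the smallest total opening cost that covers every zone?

R alone covers North, Midtown, Campus — every zone.
Total opening cost: 11.
No cover costs less than 11.

11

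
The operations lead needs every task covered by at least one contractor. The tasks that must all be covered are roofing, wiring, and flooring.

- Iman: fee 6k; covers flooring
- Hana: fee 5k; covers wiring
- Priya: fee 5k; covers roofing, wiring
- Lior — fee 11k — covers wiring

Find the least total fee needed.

11

Choose Iman and Priya: together they cover roofing, wiring, flooring — every task.
Total fee: 6 + 5 = 11.
No cover costs less than 11.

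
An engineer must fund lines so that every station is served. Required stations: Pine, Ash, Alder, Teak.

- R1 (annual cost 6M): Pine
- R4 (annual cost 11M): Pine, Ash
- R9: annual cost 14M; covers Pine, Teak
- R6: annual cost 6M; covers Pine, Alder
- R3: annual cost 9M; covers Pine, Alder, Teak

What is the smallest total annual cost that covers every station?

The greedy cost-per-new-station heuristic would pick R6, R3, and R4 for 26, but a cheaper cover exists.
Choose R4 and R3: together they cover Pine, Ash, Alder, Teak — every station.
Total annual cost: 11 + 9 = 20.
No cover costs less than 20.

20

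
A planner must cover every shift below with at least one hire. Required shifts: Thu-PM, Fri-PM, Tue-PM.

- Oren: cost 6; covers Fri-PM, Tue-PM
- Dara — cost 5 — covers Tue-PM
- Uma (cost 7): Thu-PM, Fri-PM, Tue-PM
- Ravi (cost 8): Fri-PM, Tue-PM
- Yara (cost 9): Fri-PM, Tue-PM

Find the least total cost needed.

7

Uma alone covers Thu-PM, Fri-PM, Tue-PM — every shift.
Total cost: 7.
No cover costs less than 7.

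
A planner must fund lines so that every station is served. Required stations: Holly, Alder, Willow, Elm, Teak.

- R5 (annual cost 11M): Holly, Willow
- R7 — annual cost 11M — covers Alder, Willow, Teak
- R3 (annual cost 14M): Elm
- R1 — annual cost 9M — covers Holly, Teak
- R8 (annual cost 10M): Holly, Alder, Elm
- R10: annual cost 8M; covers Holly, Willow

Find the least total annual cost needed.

Choose R7 and R8: together they cover Holly, Alder, Willow, Elm, Teak — every station.
Total annual cost: 11 + 10 = 21.
No cover costs less than 21.

21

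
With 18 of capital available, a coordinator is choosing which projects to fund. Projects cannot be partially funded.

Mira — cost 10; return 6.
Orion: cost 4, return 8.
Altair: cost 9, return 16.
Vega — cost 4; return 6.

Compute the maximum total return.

30

This is an integer program with binary decision variables.
Orion + Altair: cost 4 + 9 = 13 ≤ 18, return 8 + 16 = 24.
Orion + Altair + Vega: cost 4 + 9 + 4 = 17 ≤ 18, return 8 + 16 + 6 = 30.
Best is Orion, Altair, and Vega with total return 30.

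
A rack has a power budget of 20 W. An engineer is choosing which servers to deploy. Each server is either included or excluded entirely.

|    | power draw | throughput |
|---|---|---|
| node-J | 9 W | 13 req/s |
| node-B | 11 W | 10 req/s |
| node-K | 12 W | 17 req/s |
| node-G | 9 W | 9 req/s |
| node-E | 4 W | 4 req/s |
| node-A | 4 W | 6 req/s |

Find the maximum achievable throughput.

27

Allowing fractional choices, the relaxed optimum would be about 28.9, but servers are indivisible.
node-K + node-A: power draw 12 + 4 = 16 ≤ 20, throughput 17 + 6 = 23.
node-J + node-E + node-A: power draw 9 + 4 + 4 = 17 ≤ 20, throughput 13 + 4 + 6 = 23.
node-K + node-E + node-A: power draw 12 + 4 + 4 = 20 ≤ 20, throughput 17 + 4 + 6 = 27.
Best is node-K, node-E, and node-A with total throughput 27.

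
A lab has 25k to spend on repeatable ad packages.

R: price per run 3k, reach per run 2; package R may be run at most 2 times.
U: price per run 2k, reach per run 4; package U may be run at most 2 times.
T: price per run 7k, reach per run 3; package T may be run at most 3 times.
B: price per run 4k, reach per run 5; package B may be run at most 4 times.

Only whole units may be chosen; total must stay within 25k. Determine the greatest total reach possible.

30

U has the best ratio (4/2); taking only U gives at most 2×4 = 8 (stopped by the supply cap of 2).
Mixing does better — 1×R, 2×U, and 4×B: price 23 ≤ 25, reach 1·2 + 2·4 + 4·5 = 30.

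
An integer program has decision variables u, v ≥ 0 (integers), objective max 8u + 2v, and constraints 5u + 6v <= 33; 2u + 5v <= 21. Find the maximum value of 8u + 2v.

The continuous relaxation peaks at (6.6, 0) with value 52.80; rounding to a feasible lattice point costs some objective.
(u,v)=(6,0): 5·6+6·0=30≤33, 2·6+5·0=12≤21, objective 48.
(u,v)=(5,1): 5·5+6·1=31≤33, 2·5+5·1=15≤21, objective 42.
(u,v)=(5,0): 5·5+6·0=25≤33, 2·5+5·0=10≤21, objective 40.
The best lattice point is (6,0), giving 48.

48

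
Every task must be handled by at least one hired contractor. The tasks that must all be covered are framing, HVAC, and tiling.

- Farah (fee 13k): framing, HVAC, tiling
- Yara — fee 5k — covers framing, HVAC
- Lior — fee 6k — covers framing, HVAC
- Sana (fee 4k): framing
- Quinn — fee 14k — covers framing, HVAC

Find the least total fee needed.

The greedy cost-per-new-task heuristic would pick Yara and Farah for 18, but a cheaper cover exists.
Farah alone covers framing, HVAC, tiling — every task.
Total fee: 13.
No cover costs less than 13.

13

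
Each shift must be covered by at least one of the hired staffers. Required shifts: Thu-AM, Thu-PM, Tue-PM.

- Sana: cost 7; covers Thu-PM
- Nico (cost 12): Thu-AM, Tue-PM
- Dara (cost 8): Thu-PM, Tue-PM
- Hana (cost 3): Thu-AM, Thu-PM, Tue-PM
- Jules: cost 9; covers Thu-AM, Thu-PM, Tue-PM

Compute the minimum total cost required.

Hana alone covers Thu-AM, Thu-PM, Tue-PM — every shift.
Total cost: 3.
No cover costs less than 3.

3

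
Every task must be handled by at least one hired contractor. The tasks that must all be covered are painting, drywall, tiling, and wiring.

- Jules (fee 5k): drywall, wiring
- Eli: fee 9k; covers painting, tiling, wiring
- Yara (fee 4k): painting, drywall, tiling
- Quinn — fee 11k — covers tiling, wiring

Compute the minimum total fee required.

9

Choose Jules and Yara: together they cover painting, drywall, tiling, wiring — every task.
Total fee: 5 + 4 = 9.
No cover costs less than 9.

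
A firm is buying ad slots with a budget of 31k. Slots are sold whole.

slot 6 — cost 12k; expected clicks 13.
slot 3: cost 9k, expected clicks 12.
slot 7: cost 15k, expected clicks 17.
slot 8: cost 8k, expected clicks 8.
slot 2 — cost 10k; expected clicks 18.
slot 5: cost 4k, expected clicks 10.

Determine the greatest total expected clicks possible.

48

Take slot 3, slot 8, slot 2, and slot 5: cost 9 + 8 + 10 + 4 = 31 ≤ 31, expected clicks 12 + 8 + 18 + 10 = 48.
No other feasible combination does better.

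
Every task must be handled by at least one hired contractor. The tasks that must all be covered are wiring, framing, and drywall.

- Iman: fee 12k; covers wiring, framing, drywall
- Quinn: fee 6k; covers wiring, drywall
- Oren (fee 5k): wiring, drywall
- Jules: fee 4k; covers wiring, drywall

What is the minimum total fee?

The greedy cost-per-new-task heuristic would pick Jules and Iman for 16, but a cheaper cover exists.
Iman alone covers wiring, framing, drywall — every task.
Total fee: 12.
No cover costs less than 12.

12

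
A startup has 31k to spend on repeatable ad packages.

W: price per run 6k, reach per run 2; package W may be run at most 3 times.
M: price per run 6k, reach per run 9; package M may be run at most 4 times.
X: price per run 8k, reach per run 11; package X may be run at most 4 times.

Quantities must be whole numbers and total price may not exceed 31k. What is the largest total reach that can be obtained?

42

Take 1×M and 3×X: price 30 ≤ 31, reach 1·9 + 3·11 = 42.
No other integer combination yields more.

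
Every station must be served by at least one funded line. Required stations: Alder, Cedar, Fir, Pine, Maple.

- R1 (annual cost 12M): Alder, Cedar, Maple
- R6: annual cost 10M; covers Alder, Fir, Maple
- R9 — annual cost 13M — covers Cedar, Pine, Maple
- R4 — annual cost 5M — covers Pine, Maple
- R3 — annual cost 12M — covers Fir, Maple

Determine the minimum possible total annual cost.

23

This is an integer covering problem.
The greedy cost-per-new-station heuristic would pick R4, R6, and R1 for 27, but a cheaper cover exists.
Choose R6 and R9: together they cover Alder, Cedar, Fir, Pine, Maple — every station.
Total annual cost: 10 + 13 = 23.
No cover costs less than 23.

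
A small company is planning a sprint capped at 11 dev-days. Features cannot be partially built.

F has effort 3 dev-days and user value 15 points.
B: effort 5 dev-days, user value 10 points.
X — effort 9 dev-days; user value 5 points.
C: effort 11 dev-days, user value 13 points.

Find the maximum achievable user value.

25

Allowing fractional choices, the relaxed optimum would be about 28.5, but features are indivisible.
F + B: effort 3 + 5 = 8 ≤ 11, user value 15 + 10 = 25.
F: effort 3 ≤ 11, user value 15.
Best is F and B with total user value 25.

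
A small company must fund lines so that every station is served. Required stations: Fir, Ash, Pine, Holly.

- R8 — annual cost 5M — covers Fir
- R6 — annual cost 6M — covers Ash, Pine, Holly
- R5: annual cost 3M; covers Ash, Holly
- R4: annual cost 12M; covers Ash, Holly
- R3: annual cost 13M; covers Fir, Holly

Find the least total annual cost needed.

11

Choose R8 and R6: together they cover Fir, Ash, Pine, Holly — every station.
Total annual cost: 5 + 6 = 11.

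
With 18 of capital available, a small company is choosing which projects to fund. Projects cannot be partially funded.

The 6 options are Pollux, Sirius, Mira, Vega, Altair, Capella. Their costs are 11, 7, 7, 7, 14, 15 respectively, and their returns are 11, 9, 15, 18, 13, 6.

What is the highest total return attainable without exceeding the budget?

Allowing fractional choices, the relaxed optimum would be about 38.1, but projects are indivisible.
Mira + Vega: cost 7 + 7 = 14 ≤ 18, return 15 + 18 = 33.
Pollux + Vega: cost 11 + 7 = 18 ≤ 18, return 11 + 18 = 29.
Best is Mira and Vega with total return 33.

33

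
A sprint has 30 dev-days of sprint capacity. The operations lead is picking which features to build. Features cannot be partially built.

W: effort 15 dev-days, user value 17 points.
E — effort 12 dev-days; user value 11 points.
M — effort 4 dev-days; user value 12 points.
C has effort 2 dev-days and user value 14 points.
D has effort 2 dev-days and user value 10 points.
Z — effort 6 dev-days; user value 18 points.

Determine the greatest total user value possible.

Allowing fractional choices, the relaxed optimum would be about 71.9, but features are indivisible.
W + M + C + D + Z: effort 15 + 4 + 2 + 2 + 6 = 29 ≤ 30, user value 17 + 12 + 14 + 10 + 18 = 71.
E + M + C + D + Z: effort 12 + 4 + 2 + 2 + 6 = 26 ≤ 30, user value 11 + 12 + 14 + 10 + 18 = 65.
W + M + C + Z: effort 15 + 4 + 2 + 6 = 27 ≤ 30, user value 17 + 12 + 14 + 18 = 61.
Best is W, M, C, D, and Z with total user value 71.

71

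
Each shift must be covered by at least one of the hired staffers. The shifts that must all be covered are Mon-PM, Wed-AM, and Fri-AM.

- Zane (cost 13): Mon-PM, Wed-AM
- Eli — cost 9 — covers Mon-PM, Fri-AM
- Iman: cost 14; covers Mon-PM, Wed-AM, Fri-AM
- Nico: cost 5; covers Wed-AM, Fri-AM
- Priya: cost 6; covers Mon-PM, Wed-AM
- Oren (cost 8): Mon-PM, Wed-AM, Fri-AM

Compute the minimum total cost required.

The greedy cost-per-new-shift heuristic would pick Nico and Priya for 11, but a cheaper cover exists.
Oren alone covers Mon-PM, Wed-AM, Fri-AM — every shift.
Total cost: 8.
No cover costs less than 8.

8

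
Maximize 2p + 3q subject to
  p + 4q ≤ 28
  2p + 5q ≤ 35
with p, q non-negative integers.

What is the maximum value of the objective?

The continuous relaxation peaks at (17.5, 0) with value 35.00; rounding to a feasible lattice point costs some objective.
(p,q)=(17,0): 1·17+4·0=17≤28, 2·17+5·0=34≤35, objective 34.
(p,q)=(16,0): 1·16+4·0=16≤28, 2·16+5·0=32≤35, objective 32.
The best lattice point is (17,0), giving 34.

34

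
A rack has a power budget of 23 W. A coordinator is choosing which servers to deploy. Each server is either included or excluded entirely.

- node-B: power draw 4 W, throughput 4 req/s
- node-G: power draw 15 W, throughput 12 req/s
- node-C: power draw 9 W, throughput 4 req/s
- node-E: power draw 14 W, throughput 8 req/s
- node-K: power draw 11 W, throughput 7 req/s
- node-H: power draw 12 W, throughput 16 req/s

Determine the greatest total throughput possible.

23

Allowing fractional choices, the relaxed optimum would be about 25.6, but servers are indivisible.
node-B + node-H: power draw 4 + 12 = 16 ≤ 23, throughput 4 + 16 = 20.
node-K + node-H: power draw 11 + 12 = 23 ≤ 23, throughput 7 + 16 = 23.
Best is node-K and node-H with total throughput 23.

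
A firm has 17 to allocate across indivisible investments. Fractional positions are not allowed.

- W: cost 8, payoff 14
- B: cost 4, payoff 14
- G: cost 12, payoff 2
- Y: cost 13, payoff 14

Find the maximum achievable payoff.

This is a 0-1 knapsack instance.
Take W and B: cost 8 + 4 = 12 ≤ 17, payoff 14 + 14 = 28.
No feasible combination exceeds this.

28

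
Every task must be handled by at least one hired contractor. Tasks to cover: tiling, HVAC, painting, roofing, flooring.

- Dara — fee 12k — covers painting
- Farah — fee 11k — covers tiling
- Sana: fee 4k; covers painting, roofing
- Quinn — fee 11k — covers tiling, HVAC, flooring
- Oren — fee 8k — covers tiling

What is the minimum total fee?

This is an integer covering problem.
Choose Sana and Quinn: together they cover tiling, HVAC, painting, roofing, flooring — every task.
Total fee: 4 + 11 = 15.

15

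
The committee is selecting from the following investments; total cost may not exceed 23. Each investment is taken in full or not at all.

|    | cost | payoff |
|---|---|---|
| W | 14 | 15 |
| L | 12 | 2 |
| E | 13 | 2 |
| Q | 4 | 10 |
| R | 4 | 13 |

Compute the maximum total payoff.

W + Q + R: cost 14 + 4 + 4 = 22 ≤ 23, payoff 15 + 10 + 13 = 38.
W + R: cost 14 + 4 = 18 ≤ 23, payoff 15 + 13 = 28.
Best is W, Q, and R with total payoff 38.

38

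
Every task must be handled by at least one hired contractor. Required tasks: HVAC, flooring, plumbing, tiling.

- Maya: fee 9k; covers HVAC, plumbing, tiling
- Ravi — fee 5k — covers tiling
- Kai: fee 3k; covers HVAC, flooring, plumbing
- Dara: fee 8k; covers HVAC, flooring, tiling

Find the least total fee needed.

This is a weighted set-cover instance.
Choose Ravi and Kai: together they cover HVAC, flooring, plumbing, tiling — every task.
Total fee: 5 + 3 = 8.
No cover costs less than 8.

8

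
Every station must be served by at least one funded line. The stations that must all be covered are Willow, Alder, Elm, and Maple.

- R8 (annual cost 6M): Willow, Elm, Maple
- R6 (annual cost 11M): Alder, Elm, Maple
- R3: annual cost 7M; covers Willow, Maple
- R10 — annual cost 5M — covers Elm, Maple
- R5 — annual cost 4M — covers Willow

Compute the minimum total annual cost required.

Choose R6 and R5: together they cover Willow, Alder, Elm, Maple — every station.
Total annual cost: 11 + 4 = 15.

15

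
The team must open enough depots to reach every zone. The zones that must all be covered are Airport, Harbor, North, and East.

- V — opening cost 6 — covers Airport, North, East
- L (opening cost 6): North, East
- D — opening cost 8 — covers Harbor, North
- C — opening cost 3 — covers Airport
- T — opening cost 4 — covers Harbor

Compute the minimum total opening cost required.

Choose V and T: together they cover Airport, Harbor, North, East — every zone.
Total opening cost: 6 + 4 = 10.

10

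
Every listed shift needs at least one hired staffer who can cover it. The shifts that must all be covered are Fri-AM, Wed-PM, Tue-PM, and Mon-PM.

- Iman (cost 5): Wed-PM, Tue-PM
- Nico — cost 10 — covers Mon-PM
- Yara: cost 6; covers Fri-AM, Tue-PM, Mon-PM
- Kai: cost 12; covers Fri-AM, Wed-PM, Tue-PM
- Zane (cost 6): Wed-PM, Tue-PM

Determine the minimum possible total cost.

11

Choose Iman and Yara: together they cover Fri-AM, Wed-PM, Tue-PM, Mon-PM — every shift.
Total cost: 5 + 6 = 11.
No cover costs less than 11.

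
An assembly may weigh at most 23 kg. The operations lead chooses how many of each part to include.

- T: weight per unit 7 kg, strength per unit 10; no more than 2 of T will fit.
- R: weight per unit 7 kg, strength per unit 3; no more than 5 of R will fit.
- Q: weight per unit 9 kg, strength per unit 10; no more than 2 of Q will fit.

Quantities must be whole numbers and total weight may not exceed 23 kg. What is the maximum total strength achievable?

T has the best ratio (10/7); taking only T gives at most 2×10 = 20 (stopped by the supply cap of 2).
Mixing does better — 2×T and 1×Q: weight 23 ≤ 23, strength 2·10 + 1·10 = 30.

30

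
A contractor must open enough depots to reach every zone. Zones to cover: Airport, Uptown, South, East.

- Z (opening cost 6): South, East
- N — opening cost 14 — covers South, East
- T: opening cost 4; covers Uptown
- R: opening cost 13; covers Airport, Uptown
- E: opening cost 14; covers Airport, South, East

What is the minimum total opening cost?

18

The greedy cost-per-new-zone heuristic would pick Z, T, and R for 23, but a cheaper cover exists.
Choose T and E: together they cover Airport, Uptown, South, East — every zone.
Total opening cost: 4 + 14 = 18.
No cover costs less than 18.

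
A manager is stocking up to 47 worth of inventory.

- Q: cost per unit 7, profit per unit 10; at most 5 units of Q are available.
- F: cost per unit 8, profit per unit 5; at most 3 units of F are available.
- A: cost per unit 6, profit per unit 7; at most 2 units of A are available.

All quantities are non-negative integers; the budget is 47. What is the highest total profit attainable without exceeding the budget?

Q has the best ratio (10/7); taking only Q gives at most 5×10 = 50 (stopped by the supply cap of 5).
Mixing does better — 5×Q and 2×A: cost 47 ≤ 47, profit 5·10 + 2·7 = 64.

64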